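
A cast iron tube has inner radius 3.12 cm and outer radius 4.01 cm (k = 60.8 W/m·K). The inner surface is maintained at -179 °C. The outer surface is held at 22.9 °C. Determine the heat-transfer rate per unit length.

Q' = 3.07×10^5 W/m

Q' = 2πk·ΔT/ln(r₂/r₁) = 2π × 60.8 × 201.9 / ln(0.0401/0.0312) = 3.07×10^5 W/m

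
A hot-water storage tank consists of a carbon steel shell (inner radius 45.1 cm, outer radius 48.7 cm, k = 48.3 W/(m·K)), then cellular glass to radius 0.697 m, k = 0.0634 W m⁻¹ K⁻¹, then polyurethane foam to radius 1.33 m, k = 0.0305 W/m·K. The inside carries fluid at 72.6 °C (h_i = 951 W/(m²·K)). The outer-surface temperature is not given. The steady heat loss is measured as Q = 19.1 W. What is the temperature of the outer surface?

Series resistances:
  R_conv,in = 1/(4πr²h) = 1/(4π·0.451²·951) = 4.114×10^-4 K/W
  R_carbon steel = (1/0.451 − 1/0.487)/(4πk) = 0.1639/(4π·48.3) = 2.700×10^-4 K/W
  R_cellular glass = (1/0.487 − 1/0.697)/(4πk) = 0.6187/(4π·0.0634) = 0.7765 K/W
  R_polyurethane foam = (1/0.697 − 1/1.33)/(4πk) = 0.6828/(4π·0.0305) = 1.782 K/W
ΣR = 2.559 K/W
ΔT = Q·ΣR = 19.1 × 2.559 = 48.88 K
Heat flows outward, so T_out = T_in − ΔT = 72.6 − 48.88 = 23.7 °C

T_out = 23.7 °C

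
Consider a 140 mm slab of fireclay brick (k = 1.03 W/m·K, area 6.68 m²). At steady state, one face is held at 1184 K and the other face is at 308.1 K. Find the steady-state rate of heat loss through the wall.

Q = kA·ΔT/L = 1.03 × 6.68 × |1184 K − 308.1 K| / 0.140 = 43000 W

Q = 43000 W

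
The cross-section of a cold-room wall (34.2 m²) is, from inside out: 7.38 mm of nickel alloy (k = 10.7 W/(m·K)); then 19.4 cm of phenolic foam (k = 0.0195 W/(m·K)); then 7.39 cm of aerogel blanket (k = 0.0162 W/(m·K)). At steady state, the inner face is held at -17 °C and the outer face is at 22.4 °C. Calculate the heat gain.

Q = 92.9 W

Resistance network (inner→outer):
  R_nickel alloy = L/(kA) = 0.00738/(10.7·34.2) = 2.017×10^-5 K/W
  R_phenolic foam = L/(kA) = 0.194/(0.0195·34.2) = 0.2909 K/W
  R_aerogel blanket = L/(kA) = 0.0739/(0.0162·34.2) = 0.1334 K/W
ΣR = 2.017×10^-5 + 0.2909 + 0.1334 = 0.4243 K/W
Q = ΔT/ΣR = (-17 °C − 22.4 °C)/0.4243 = -92.9 W
(Negative Q ⇒ heat flows inward; heat gain = 92.9 W.)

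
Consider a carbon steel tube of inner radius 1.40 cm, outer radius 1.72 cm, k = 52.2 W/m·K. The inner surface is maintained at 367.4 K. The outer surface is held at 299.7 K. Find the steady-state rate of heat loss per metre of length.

Q' = 108 kW/m

Q' = 2πk·ΔT/ln(r₂/r₁) = 2π × 52.2 × 67.7 / ln(0.0172/0.0140) = 1.08×10^5 W/m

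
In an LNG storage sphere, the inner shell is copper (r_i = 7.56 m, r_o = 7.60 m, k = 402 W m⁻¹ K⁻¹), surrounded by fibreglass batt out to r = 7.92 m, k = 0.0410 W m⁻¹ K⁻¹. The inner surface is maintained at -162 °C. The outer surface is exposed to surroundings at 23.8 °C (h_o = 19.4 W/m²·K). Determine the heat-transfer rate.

Resistance network (inner→outer):
  R_copper = (1/7.56 − 1/7.60)/(4πk) = 6.962×10^-4/(4π·402) = 1.378×10^-7 K/W
  R_fibreglass batt = (1/7.60 − 1/7.92)/(4πk) = 0.005316/(4π·0.0410) = 0.01032 K/W
  R_conv,out = 1/(4πr²h) = 1/(4π·7.92²·19.4) = 6.539×10^-5 K/W
ΣR = 1.378×10^-7 + 0.01032 + 6.539×10^-5 = 0.01039 K/W
Q = ΔT/ΣR = (-162 °C − 23.8 °C)/0.01039 = -17900 W
(Negative Q ⇒ heat flows inward; heat gain = 17900 W.)

Q = 17.9 kW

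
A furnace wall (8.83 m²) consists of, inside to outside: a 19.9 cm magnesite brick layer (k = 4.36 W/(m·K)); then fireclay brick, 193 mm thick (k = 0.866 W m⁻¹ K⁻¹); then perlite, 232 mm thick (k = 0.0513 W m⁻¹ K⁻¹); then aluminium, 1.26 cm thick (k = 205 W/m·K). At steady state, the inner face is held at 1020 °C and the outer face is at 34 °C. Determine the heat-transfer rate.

Series thermal resistances, inner to outer:
  R_magnesite brick = L/(kA) = 0.199/(4.36·8.83) = 0.005169 K/W
  R_fireclay brick = L/(kA) = 0.193/(0.866·8.83) = 0.02524 K/W
  R_perlite = L/(kA) = 0.232/(0.0513·8.83) = 0.5122 K/W
  R_aluminium = L/(kA) = 0.0126/(205·8.83) = 6.961×10^-6 K/W
ΣR = 0.005169 + 0.02524 + 0.5122 + 6.961×10^-6 = 0.5426 K/W
Q = ΔT/ΣR = (1020 °C − 34 °C)/0.5426 = 1820 W

Q = 1820 W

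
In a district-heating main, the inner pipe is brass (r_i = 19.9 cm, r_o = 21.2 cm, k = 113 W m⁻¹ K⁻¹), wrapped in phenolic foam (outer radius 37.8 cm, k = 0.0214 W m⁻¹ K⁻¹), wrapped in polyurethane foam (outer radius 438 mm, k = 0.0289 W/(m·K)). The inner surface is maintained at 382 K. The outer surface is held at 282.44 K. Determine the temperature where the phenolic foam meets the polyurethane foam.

Series thermal resistances, inner to outer:
  R'_brass = ln(0.212/0.199)/(2πk) = 0.06328/(2π·113) = 8.913×10^-5 m·K/W
  R'_phenolic foam = ln(0.378/0.212)/(2πk) = 0.5783/(2π·0.0214) = 4.301 m·K/W
  R'_polyurethane foam = ln(0.438/0.378)/(2πk) = 0.1473/(2π·0.0289) = 0.8113 m·K/W
ΣR = 8.913×10^-5 + 4.301 + 0.8113 = 5.112 m·K/W
Q' = ΔT/ΣR = (382 K − 282.44 K)/5.112 = 19.48 W/m
From the inner boundary to the phenolic foam/polyurethane foam interface, ΣR_partial = 4.301 m·K/W.
T_interface = T_in − Q'·ΣR_partial = 382 K − (19.48)(4.301) = 298.2 K

T = 298.2 K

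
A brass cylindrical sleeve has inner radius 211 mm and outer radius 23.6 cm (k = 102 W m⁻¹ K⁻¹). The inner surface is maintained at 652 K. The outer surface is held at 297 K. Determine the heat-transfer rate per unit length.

Q' = 2πk·ΔT/ln(r₂/r₁) = 2π × 102 × 355 / ln(0.236/0.211) = 2.03×10^6 W/m

Q' = 2030 kW/m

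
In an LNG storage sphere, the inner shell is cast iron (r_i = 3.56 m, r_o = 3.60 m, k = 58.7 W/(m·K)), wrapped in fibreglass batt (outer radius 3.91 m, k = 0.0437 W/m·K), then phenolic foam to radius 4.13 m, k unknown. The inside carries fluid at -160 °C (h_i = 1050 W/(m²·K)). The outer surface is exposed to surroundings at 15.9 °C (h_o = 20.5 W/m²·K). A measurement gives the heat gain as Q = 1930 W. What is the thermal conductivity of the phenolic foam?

k = 0.0213 W/m·K

ΣR = ΔT/Q = |-160 − 15.9|/1930 = 0.09114 K/W
Known resistances:
  R_conv,in = 1/(4πr²h) = 1/(4π·3.56²·1050) = 5.980×10^-6 K/W
  R_cast iron = (1/3.56 − 1/3.60)/(4πk) = 0.003121/(4π·58.7) = 4.231×10^-6 K/W
  R_fibreglass batt = (1/3.60 − 1/3.91)/(4πk) = 0.02202/(4π·0.0437) = 0.04010 K/W
  R_conv,out = 1/(4πr²h) = 1/(4π·4.13²·20.5) = 2.276×10^-4 K/W
R_phenolic foam = ΣR − ΣR_known = 0.09114 − 0.04034 = 0.05080 K/W
(1/r₁−1/r₂)/(4πk) = 0.05080 ⇒ k = 0.01362/(4π·0.05080) = 0.0213 W/m·K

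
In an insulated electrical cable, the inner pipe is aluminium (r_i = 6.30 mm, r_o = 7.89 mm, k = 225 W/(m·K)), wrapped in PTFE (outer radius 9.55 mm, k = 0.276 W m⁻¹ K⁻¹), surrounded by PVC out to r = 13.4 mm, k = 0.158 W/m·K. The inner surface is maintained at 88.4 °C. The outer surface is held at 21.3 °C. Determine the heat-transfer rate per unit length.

Q' = 149 W/m

Treat each layer as a resistance in series:
  R'_aluminium = ln(0.00789/0.00630)/(2πk) = 0.2250/(2π·225) = 1.592×10^-4 m·K/W
  R'_PTFE = ln(0.00955/0.00789)/(2πk) = 0.1909/(2π·0.276) = 0.1101 m·K/W
  R'_PVC = ln(0.0134/0.00955)/(2πk) = 0.3387/(2π·0.158) = 0.3412 m·K/W
ΣR = 1.592×10^-4 + 0.1101 + 0.3412 = 0.4515 m·K/W
Q' = ΔT/ΣR = (88.4 °C − 21.3 °C)/0.4515 = 149 W/m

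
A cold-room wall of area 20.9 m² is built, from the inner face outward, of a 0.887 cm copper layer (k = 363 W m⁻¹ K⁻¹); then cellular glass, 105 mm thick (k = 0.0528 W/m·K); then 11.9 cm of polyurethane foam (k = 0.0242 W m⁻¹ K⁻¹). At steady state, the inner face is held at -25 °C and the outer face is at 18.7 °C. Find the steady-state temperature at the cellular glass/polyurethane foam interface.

T = -12.4 °C

Series thermal resistances, inner to outer:
  R_copper = L/(kA) = 0.00887/(363·20.9) = 1.169×10^-6 K/W
  R_cellular glass = L/(kA) = 0.105/(0.0528·20.9) = 0.09515 K/W
  R_polyurethane foam = L/(kA) = 0.119/(0.0242·20.9) = 0.2353 K/W
ΣR = 1.169×10^-6 + 0.09515 + 0.2353 = 0.3305 K/W
Q = ΔT/ΣR = (-25 °C − 18.7 °C)/0.3305 = -132.2 W
From the inner boundary to the cellular glass/polyurethane foam interface, ΣR_partial = 0.09515 K/W.
T_interface = T_in − Q·ΣR_partial = -25 °C − (-132.2)(0.09515) = -12.4 °C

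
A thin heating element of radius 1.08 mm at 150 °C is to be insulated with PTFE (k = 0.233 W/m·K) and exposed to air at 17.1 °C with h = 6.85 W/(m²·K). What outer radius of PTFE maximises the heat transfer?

For a cylinder, r_cr = k_ins/h = 0.233/6.85 = 0.0340 m = 3.40 cm

r_cr = 3.40 cm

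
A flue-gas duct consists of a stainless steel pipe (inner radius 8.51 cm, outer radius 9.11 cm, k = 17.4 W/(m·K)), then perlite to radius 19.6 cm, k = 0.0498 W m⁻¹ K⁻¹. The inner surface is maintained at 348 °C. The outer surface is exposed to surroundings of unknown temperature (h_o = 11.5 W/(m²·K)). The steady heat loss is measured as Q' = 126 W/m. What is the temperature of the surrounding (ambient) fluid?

Series resistances:
  R'_stainless steel = ln(0.0911/0.0851)/(2πk) = 0.06813/(2π·17.4) = 6.232×10^-4 m·K/W
  R'_perlite = ln(0.196/0.0911)/(2πk) = 0.7662/(2π·0.0498) = 2.449 m·K/W
  R'_conv,out = 1/(2πr h) = 1/(2π·0.196·11.5) = 0.07061 m·K/W
ΣR = 2.520 m·K/W
ΔT = Q'·ΣR = 126 × 2.520 = 317.5 K
Heat flows outward, so T_out = T_in − ΔT = 348 − 317.5 = 30.5 °C

T_out = 30.5 °C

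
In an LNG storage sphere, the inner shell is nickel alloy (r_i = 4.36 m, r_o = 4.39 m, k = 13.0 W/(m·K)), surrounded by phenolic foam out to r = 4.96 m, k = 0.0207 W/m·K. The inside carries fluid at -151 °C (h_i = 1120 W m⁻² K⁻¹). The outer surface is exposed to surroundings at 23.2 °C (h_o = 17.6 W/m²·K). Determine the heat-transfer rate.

Q = 1730 W

Series thermal resistances, inner to outer:
  R_conv,in = 1/(4πr²h) = 1/(4π·4.36²·1120) = 3.738×10^-6 K/W
  R_nickel alloy = (1/4.36 − 1/4.39)/(4πk) = 0.001567/(4π·13.0) = 9.594×10^-6 K/W
  R_phenolic foam = (1/4.39 − 1/4.96)/(4πk) = 0.02618/(4π·0.0207) = 0.1006 K/W
  R_conv,out = 1/(4πr²h) = 1/(4π·4.96²·17.6) = 1.838×10^-4 K/W
ΣR = 3.738×10^-6 + 9.594×10^-6 + 0.1006 + 1.838×10^-4 = 0.1008 K/W
Q = ΔT/ΣR = (-151 °C − 23.2 °C)/0.1008 = -1730 W
(Negative Q ⇒ heat flows inward; heat gain = 1730 W.)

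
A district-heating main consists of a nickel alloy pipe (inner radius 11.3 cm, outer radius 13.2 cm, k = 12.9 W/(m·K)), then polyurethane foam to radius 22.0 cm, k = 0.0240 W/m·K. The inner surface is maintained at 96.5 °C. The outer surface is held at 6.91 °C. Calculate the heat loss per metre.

Treat each layer as a resistance in series:
  R'_nickel alloy = ln(0.132/0.113)/(2πk) = 0.1554/(2π·12.9) = 0.001917 m·K/W
  R'_polyurethane foam = ln(0.220/0.132)/(2πk) = 0.5108/(2π·0.0240) = 3.388 m·K/W
ΣR = 0.001917 + 3.388 = 3.390 m·K/W
Q' = ΔT/ΣR = (96.5 °C − 6.91 °C)/3.390 = 26.4 W/m

Q' = 26.4 W/m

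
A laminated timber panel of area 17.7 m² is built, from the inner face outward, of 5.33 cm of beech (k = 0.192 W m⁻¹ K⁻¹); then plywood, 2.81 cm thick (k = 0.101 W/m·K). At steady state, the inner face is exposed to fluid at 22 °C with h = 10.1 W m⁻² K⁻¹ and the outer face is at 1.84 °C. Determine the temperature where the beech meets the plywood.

Treat each layer as a resistance in series:
  R_conv,in = 1/(hA) = 1/(10.1·17.7) = 0.005594 K/W
  R_beech = L/(kA) = 0.0533/(0.192·17.7) = 0.01568 K/W
  R_plywood = L/(kA) = 0.0281/(0.101·17.7) = 0.01572 K/W
ΣR = 0.005594 + 0.01568 + 0.01572 = 0.03699 K/W
Q = ΔT/ΣR = (22 °C − 1.84 °C)/0.03699 = 545.0 W
From the inner boundary to the beech/plywood interface, ΣR_partial = 0.02127 K/W.
T_interface = T_in − Q·ΣR_partial = 22 °C − (545.0)(0.02127) = 10.4 °C

T = 10.4 °C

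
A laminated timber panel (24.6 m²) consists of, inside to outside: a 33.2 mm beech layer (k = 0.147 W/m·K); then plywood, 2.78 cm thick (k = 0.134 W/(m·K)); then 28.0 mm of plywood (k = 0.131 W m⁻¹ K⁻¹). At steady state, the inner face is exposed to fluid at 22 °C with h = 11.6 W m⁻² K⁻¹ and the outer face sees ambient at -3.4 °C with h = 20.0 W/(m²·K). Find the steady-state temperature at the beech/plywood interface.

T = 11.9 °C

Series thermal resistances, inner to outer:
  R_conv,in = 1/(hA) = 1/(11.6·24.6) = 0.003504 K/W
  R_beech = L/(kA) = 0.0332/(0.147·24.6) = 0.009181 K/W
  R_plywood = L/(kA) = 0.0278/(0.134·24.6) = 0.008433 K/W
  R_plywood = L/(kA) = 0.0280/(0.131·24.6) = 0.008689 K/W
  R_conv,out = 1/(hA) = 1/(20.0·24.6) = 0.002033 K/W
ΣR = 0.003504 + 0.009181 + 0.008433 + 0.008689 + 0.002033 = 0.03184 K/W
Q = ΔT/ΣR = (22 °C − -3.4 °C)/0.03184 = 797.7 W
From the inner boundary to the beech/plywood interface, ΣR_partial = 0.01269 K/W.
T_interface = T_in − Q·ΣR_partial = 22 °C − (797.7)(0.01269) = 11.9 °C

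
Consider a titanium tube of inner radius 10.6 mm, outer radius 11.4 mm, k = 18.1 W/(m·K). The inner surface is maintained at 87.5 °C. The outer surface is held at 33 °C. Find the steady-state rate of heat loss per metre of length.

Q' = 2πk·ΔT/ln(r₂/r₁) = 2π × 18.1 × 54.5 / ln(0.0114/0.0106) = 85200 W/m

Q' = 85200 W/m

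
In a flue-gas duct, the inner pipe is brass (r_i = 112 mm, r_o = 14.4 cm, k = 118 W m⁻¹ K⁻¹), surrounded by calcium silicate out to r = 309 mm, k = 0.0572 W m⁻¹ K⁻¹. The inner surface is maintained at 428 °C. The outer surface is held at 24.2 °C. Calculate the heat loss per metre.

Resistance network (inner→outer):
  R'_brass = ln(0.144/0.112)/(2πk) = 0.2513/(2π·118) = 3.390×10^-4 m·K/W
  R'_calcium silicate = ln(0.309/0.144)/(2πk) = 0.7635/(2π·0.0572) = 2.124 m·K/W
ΣR = 3.390×10^-4 + 2.124 = 2.124 m·K/W
Q' = ΔT/ΣR = (428 °C − 24.2 °C)/2.124 = 190 W/m

Q' = 190 W/m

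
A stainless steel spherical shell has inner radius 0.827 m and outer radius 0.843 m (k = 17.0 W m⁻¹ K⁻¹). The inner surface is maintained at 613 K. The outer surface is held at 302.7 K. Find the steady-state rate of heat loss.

Q = 2890 kW

Q = 4πk·ΔT/(1/r₁ − 1/r₂) = 4π × 17.0 × 310.3 / (1/0.827 − 1/0.843) = 2.89×10^6 W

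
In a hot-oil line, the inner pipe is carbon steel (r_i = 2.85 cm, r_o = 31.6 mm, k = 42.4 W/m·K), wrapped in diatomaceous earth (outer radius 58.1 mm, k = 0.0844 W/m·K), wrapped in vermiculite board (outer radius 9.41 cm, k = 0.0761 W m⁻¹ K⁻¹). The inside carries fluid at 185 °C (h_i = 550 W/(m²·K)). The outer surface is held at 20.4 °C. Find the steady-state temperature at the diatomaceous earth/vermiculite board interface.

Treat each layer as a resistance in series:
  R'_conv,in = 1/(2πr h) = 1/(2π·0.0285·550) = 0.01015 m·K/W
  R'_carbon steel = ln(0.0316/0.0285)/(2πk) = 0.1033/(2π·42.4) = 3.876×10^-4 m·K/W
  R'_diatomaceous earth = ln(0.0581/0.0316)/(2πk) = 0.6090/(2π·0.0844) = 1.148 m·K/W
  R'_vermiculite board = ln(0.0941/0.0581)/(2πk) = 0.4822/(2π·0.0761) = 1.008 m·K/W
ΣR = 0.01015 + 3.876×10^-4 + 1.148 + 1.008 = 2.167 m·K/W
Q' = ΔT/ΣR = (185 °C − 20.4 °C)/2.167 = 75.96 W/m
From the inner boundary to the diatomaceous earth/vermiculite board interface, ΣR_partial = 1.159 m·K/W.
T_interface = T_in − Q'·ΣR_partial = 185 °C − (75.96)(1.159) = 97.0 °C

T = 97.0 °C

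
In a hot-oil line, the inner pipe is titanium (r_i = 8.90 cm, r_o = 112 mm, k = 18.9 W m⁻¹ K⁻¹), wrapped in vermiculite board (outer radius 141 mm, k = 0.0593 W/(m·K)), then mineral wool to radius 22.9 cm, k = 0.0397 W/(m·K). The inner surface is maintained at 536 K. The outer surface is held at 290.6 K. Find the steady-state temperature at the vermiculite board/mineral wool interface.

T = 477 K

Resistance network (inner→outer):
  R'_titanium = ln(0.112/0.0890)/(2πk) = 0.2299/(2π·18.9) = 0.001936 m·K/W
  R'_vermiculite board = ln(0.141/0.112)/(2πk) = 0.2303/(2π·0.0593) = 0.6180 m·K/W
  R'_mineral wool = ln(0.229/0.141)/(2πk) = 0.4850/(2π·0.0397) = 1.944 m·K/W
ΣR = 0.001936 + 0.6180 + 1.944 = 2.564 m·K/W
Q' = ΔT/ΣR = (536 K − 290.6 K)/2.564 = 95.71 W/m
From the inner boundary to the vermiculite board/mineral wool interface, ΣR_partial = 0.6199 m·K/W.
T_interface = T_in − Q'·ΣR_partial = 536 K − (95.71)(0.6199) = 477 K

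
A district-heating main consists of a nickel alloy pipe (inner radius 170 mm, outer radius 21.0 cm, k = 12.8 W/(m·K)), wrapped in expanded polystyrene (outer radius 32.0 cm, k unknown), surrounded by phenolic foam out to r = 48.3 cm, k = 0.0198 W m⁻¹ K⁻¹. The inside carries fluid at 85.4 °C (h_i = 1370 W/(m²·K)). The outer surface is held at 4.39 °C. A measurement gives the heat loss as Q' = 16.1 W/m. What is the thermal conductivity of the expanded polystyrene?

k = 0.0390 W/m·K

ΣR = ΔT/Q' = |85.4 − 4.39|/16.1 = 5.032 m·K/W
Known resistances:
  R'_conv,in = 1/(2πr h) = 1/(2π·0.170·1370) = 6.834×10^-4 m·K/W
  R'_nickel alloy = ln(0.210/0.170)/(2πk) = 0.2113/(2π·12.8) = 0.002627 m·K/W
  R'_phenolic foam = ln(0.483/0.320)/(2πk) = 0.4117/(2π·0.0198) = 3.309 m·K/W
R_expanded polystyrene = ΣR − ΣR_known = 5.032 − 3.312 = 1.720 m·K/W
ln(r₂/r₁)/(2πk) = 1.720 ⇒ k = 0.4212/(2π·1.720) = 0.0390 W/m·K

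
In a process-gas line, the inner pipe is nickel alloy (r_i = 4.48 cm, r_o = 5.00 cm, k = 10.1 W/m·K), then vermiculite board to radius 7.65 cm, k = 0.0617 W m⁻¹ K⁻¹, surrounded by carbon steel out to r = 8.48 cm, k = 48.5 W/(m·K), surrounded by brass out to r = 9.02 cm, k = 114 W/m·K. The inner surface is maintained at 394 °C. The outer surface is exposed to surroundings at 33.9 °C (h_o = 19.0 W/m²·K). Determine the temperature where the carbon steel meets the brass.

Series thermal resistances, inner to outer:
  R'_nickel alloy = ln(0.0500/0.0448)/(2πk) = 0.1098/(2π·10.1) = 0.001730 m·K/W
  R'_vermiculite board = ln(0.0765/0.0500)/(2πk) = 0.4253/(2π·0.0617) = 1.097 m·K/W
  R'_carbon steel = ln(0.0848/0.0765)/(2πk) = 0.1030/(2π·48.5) = 3.380×10^-4 m·K/W
  R'_brass = ln(0.0902/0.0848)/(2πk) = 0.06173/(2π·114) = 8.619×10^-5 m·K/W
  R'_conv,out = 1/(2πr h) = 1/(2π·0.0902·19.0) = 0.09287 m·K/W
ΣR = 0.001730 + 1.097 + 3.380×10^-4 + 8.619×10^-5 + 0.09287 = 1.192 m·K/W
Q' = ΔT/ΣR = (394 °C − 33.9 °C)/1.192 = 302.1 W/m
From the inner boundary to the carbon steel/brass interface, ΣR_partial = 1.099 m·K/W.
T_interface = T_in − Q'·ΣR_partial = 394 °C − (302.1)(1.099) = 62.0 °C

T = 62.0 °C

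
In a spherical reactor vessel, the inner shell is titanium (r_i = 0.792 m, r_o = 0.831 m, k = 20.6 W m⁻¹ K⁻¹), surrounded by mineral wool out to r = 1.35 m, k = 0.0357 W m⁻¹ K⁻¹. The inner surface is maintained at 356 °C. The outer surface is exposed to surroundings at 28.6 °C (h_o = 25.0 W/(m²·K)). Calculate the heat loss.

Q = 317 W

Treat each layer as a resistance in series:
  R_titanium = (1/0.792 − 1/0.831)/(4πk) = 0.05926/(4π·20.6) = 2.289×10^-4 K/W
  R_mineral wool = (1/0.831 − 1/1.35)/(4πk) = 0.4626/(4π·0.0357) = 1.031 K/W
  R_conv,out = 1/(4πr²h) = 1/(4π·1.35²·25.0) = 0.001747 K/W
ΣR = 2.289×10^-4 + 1.031 + 0.001747 = 1.033 K/W
Q = ΔT/ΣR = (356 °C − 28.6 °C)/1.033 = 317 W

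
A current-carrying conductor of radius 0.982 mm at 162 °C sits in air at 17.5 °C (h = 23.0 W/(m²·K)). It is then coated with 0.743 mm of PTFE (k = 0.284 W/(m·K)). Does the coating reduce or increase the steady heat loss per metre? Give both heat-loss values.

Critical radius for a cylinder: r_cr = k/h = 0.0123 m = 1.23 cm.
Outer radius after coating: r₂ = 9.82×10^-4 + 7.43×10^-4 = 0.001725 m.
Since r₁ < r_cr and r₂ ≤ r_cr, the coating moves toward the maximum at r_cr — heat loss rises.
Bare: R = 1/(2πr₁h) = 7.047 m·K/W; Q = 144.5/7.047 = 20.5 W/m.
Coated: R = R_cond + R_conv = 4.327 m·K/W; Q = 144.5/4.327 = 33.4 W/m.

increases: 20.5 → 33.4 W/m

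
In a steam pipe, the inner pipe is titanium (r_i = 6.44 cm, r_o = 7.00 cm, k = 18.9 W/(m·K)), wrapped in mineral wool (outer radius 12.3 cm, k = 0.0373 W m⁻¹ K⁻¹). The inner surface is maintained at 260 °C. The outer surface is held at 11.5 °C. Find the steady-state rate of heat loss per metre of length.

Series thermal resistances, inner to outer:
  R'_titanium = ln(0.0700/0.0644)/(2πk) = 0.08338/(2π·18.9) = 7.021×10^-4 m·K/W
  R'_mineral wool = ln(0.123/0.0700)/(2πk) = 0.5637/(2π·0.0373) = 2.405 m·K/W
ΣR = 7.021×10^-4 + 2.405 = 2.406 m·K/W
Q' = ΔT/ΣR = (260 °C − 11.5 °C)/2.406 = 103 W/m

Q' = 103 W/m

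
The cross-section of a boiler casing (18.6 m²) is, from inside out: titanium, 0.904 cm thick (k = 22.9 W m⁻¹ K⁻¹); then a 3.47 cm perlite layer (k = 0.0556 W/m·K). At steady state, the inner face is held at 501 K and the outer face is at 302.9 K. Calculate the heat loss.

Treat each layer as a resistance in series:
  R_titanium = L/(kA) = 0.00904/(22.9·18.6) = 2.122×10^-5 K/W
  R_perlite = L/(kA) = 0.0347/(0.0556·18.6) = 0.03355 K/W
ΣR = 2.122×10^-5 + 0.03355 = 0.03357 K/W
Q = ΔT/ΣR = (501 K − 302.9 K)/0.03357 = 5900 W

Q = 5.90 kW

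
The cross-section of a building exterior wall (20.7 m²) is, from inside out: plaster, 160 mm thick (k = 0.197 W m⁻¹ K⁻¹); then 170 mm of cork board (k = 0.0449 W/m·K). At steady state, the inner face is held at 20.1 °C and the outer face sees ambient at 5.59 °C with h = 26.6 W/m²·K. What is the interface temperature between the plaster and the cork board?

Resistance network (inner→outer):
  R_plaster = L/(kA) = 0.160/(0.197·20.7) = 0.03924 K/W
  R_cork board = L/(kA) = 0.170/(0.0449·20.7) = 0.1829 K/W
  R_conv,out = 1/(hA) = 1/(26.6·20.7) = 0.001816 K/W
ΣR = 0.03924 + 0.1829 + 0.001816 = 0.2240 K/W
Q = ΔT/ΣR = (20.1 °C − 5.59 °C)/0.2240 = 64.78 W
From the inner boundary to the plaster/cork board interface, ΣR_partial = 0.03924 K/W.
T_interface = T_in − Q·ΣR_partial = 20.1 °C − (64.78)(0.03924) = 17.6 °C

T = 17.6 °C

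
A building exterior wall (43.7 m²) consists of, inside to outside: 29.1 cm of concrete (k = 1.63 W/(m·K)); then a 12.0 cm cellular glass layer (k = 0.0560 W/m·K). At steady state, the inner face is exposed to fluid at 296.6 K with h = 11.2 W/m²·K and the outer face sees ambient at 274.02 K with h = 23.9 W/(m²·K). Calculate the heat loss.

Q = 402 W

Series thermal resistances, inner to outer:
  R_conv,in = 1/(hA) = 1/(11.2·43.7) = 0.002043 K/W
  R_concrete = L/(kA) = 0.291/(1.63·43.7) = 0.004085 K/W
  R_cellular glass = L/(kA) = 0.120/(0.0560·43.7) = 0.04904 K/W
  R_conv,out = 1/(hA) = 1/(23.9·43.7) = 9.575×10^-4 K/W
ΣR = 0.002043 + 0.004085 + 0.04904 + 9.575×10^-4 = 0.05613 K/W
Q = ΔT/ΣR = (296.6 K − 274.02 K)/0.05613 = 402 W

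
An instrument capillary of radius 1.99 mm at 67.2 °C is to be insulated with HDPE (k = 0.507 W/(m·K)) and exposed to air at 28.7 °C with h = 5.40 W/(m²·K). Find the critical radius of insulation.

For a cylinder, r_cr = k_ins/h = 0.507/5.40 = 0.0939 m = 9.39 cm

r_cr = 9.39 cm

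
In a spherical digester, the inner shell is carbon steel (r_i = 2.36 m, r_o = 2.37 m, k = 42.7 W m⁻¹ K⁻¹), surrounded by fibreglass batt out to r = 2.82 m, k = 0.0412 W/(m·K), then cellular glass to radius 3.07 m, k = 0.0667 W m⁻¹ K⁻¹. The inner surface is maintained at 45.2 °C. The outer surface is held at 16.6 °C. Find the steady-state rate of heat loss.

Q = 174 W

Treat each layer as a resistance in series:
  R_carbon steel = (1/2.36 − 1/2.37)/(4πk) = 0.001788/(4π·42.7) = 3.332×10^-6 K/W
  R_fibreglass batt = (1/2.37 − 1/2.82)/(4πk) = 0.06733/(4π·0.0412) = 0.1300 K/W
  R_cellular glass = (1/2.82 − 1/3.07)/(4πk) = 0.02888/(4π·0.0667) = 0.03445 K/W
ΣR = 3.332×10^-6 + 0.1300 + 0.03445 = 0.1645 K/W
Q = ΔT/ΣR = (45.2 °C − 16.6 °C)/0.1645 = 174 W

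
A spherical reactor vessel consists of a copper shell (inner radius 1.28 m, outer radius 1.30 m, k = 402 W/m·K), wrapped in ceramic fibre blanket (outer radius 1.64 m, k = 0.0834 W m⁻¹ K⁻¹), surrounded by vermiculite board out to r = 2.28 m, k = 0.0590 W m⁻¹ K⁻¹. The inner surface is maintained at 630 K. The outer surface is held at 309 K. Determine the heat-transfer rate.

Series thermal resistances, inner to outer:
  R_copper = (1/1.28 − 1/1.30)/(4πk) = 0.01202/(4π·402) = 2.379×10^-6 K/W
  R_ceramic fibre blanket = (1/1.30 − 1/1.64)/(4πk) = 0.1595/(4π·0.0834) = 0.1522 K/W
  R_vermiculite board = (1/1.64 − 1/2.28)/(4πk) = 0.1712/(4π·0.0590) = 0.2309 K/W
ΣR = 2.379×10^-6 + 0.1522 + 0.2309 = 0.3831 K/W
Q = ΔT/ΣR = (630 K − 309 K)/0.3831 = 838 W

Q = 838 W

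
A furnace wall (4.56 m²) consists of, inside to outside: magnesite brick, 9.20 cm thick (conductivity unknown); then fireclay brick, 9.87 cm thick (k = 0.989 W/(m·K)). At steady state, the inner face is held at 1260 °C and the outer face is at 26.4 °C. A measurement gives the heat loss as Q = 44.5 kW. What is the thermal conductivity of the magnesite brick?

k = 3.46 W/m·K

ΣR = ΔT/Q = |1260 − 26.4|/44500 = 0.02772 K/W
Known resistances:
  R_fireclay brick = L/(kA) = 0.0987/(0.989·4.56) = 0.02189 K/W
R_magnesite brick = ΣR − ΣR_known = 0.02772 − 0.02189 = 0.005830 K/W
L/(kA) = 0.005830 ⇒ k = 0.0920/(0.005830·4.56) = 3.46 W/m·K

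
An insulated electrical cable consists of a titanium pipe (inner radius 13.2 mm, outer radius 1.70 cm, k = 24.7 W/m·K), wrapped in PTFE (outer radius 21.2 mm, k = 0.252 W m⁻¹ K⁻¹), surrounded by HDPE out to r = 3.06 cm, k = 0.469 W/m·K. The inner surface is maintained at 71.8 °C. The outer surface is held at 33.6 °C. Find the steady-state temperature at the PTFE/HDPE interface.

T = 51.5 °C

Resistance network (inner→outer):
  R'_titanium = ln(0.0170/0.0132)/(2πk) = 0.2530/(2π·24.7) = 0.001630 m·K/W
  R'_PTFE = ln(0.0212/0.0170)/(2πk) = 0.2208/(2π·0.252) = 0.1394 m·K/W
  R'_HDPE = ln(0.0306/0.0212)/(2πk) = 0.3670/(2π·0.469) = 0.1245 m·K/W
ΣR = 0.001630 + 0.1394 + 0.1245 = 0.2655 m·K/W
Q' = ΔT/ΣR = (71.8 °C − 33.6 °C)/0.2655 = 143.9 W/m
From the inner boundary to the PTFE/HDPE interface, ΣR_partial = 0.1410 m·K/W.
T_interface = T_in − Q'·ΣR_partial = 71.8 °C − (143.9)(0.1410) = 51.5 °C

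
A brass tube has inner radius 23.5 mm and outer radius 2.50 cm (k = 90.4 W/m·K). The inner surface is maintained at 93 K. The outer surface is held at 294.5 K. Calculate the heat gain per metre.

Q' = 2πk·ΔT/ln(r₂/r₁) = 2π × 90.4 × 201.5 / ln(0.0250/0.0235) = 1.85×10^6 W/m

Q' = 1.85×10^6 W/m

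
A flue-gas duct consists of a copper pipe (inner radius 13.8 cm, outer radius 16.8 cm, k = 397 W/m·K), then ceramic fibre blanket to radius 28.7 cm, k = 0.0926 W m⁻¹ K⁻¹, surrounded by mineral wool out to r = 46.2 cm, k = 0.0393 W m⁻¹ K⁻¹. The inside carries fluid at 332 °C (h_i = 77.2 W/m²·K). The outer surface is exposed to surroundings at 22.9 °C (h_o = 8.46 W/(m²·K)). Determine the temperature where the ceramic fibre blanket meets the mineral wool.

T = 232 °C

Treat each layer as a resistance in series:
  R'_conv,in = 1/(2πr h) = 1/(2π·0.138·77.2) = 0.01494 m·K/W
  R'_copper = ln(0.168/0.138)/(2πk) = 0.1967/(2π·397) = 7.886×10^-5 m·K/W
  R'_ceramic fibre blanket = ln(0.287/0.168)/(2πk) = 0.5355/(2π·0.0926) = 0.9204 m·K/W
  R'_mineral wool = ln(0.462/0.287)/(2πk) = 0.4761/(2π·0.0393) = 1.928 m·K/W
  R'_conv,out = 1/(2πr h) = 1/(2π·0.462·8.46) = 0.04072 m·K/W
ΣR = 0.01494 + 7.886×10^-5 + 0.9204 + 1.928 + 0.04072 = 2.904 m·K/W
Q' = ΔT/ΣR = (332 °C − 22.9 °C)/2.904 = 106.4 W/m
From the inner boundary to the ceramic fibre blanket/mineral wool interface, ΣR_partial = 0.9354 m·K/W.
T_interface = T_in − Q'·ΣR_partial = 332 °C − (106.4)(0.9354) = 232 °C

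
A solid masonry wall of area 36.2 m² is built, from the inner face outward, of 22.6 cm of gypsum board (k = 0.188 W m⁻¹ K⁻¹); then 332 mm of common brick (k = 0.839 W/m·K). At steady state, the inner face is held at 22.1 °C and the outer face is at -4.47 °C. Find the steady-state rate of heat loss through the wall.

Series thermal resistances, inner to outer:
  R_gypsum board = L/(kA) = 0.226/(0.188·36.2) = 0.03321 K/W
  R_common brick = L/(kA) = 0.332/(0.839·36.2) = 0.01093 K/W
ΣR = 0.03321 + 0.01093 = 0.04414 K/W
Q = ΔT/ΣR = (22.1 °C − -4.47 °C)/0.04414 = 602 W

Q = 602 W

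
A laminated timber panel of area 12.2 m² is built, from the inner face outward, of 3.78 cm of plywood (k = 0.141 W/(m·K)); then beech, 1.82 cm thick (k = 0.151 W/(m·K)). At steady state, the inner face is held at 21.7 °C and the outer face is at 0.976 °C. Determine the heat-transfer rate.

Resistance network (inner→outer):
  R_plywood = L/(kA) = 0.0378/(0.141·12.2) = 0.02197 K/W
  R_beech = L/(kA) = 0.0182/(0.151·12.2) = 0.009879 K/W
ΣR = 0.02197 + 0.009879 = 0.03185 K/W
Q = ΔT/ΣR = (21.7 °C − 0.976 °C)/0.03185 = 651 W

Q = 651 W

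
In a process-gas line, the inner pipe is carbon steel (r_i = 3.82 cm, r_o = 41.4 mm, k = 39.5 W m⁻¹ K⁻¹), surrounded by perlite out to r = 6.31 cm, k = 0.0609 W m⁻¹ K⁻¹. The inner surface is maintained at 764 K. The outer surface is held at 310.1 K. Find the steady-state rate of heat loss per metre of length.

Q' = 412 W/m

Resistance network (inner→outer):
  R'_carbon steel = ln(0.0414/0.0382)/(2πk) = 0.08045/(2π·39.5) = 3.241×10^-4 m·K/W
  R'_perlite = ln(0.0631/0.0414)/(2πk) = 0.4214/(2π·0.0609) = 1.101 m·K/W
ΣR = 3.241×10^-4 + 1.101 = 1.101 m·K/W
Q' = ΔT/ΣR = (764 K − 310.1 K)/1.101 = 412 W/m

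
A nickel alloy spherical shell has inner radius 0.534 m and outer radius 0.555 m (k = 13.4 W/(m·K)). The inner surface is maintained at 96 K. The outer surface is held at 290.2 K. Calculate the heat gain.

Q = 4.62×10^5 W

Q = 4πk·ΔT/(1/r₁ − 1/r₂) = 4π × 13.4 × 194.2 / (1/0.534 − 1/0.555) = 4.62×10^5 W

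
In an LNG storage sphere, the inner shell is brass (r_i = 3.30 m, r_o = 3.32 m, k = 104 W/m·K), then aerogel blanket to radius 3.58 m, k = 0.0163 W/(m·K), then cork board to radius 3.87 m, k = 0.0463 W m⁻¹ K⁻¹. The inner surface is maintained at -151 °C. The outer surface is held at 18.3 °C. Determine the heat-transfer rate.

Q = 1190 W

Resistance network (inner→outer):
  R_brass = (1/3.30 − 1/3.32)/(4πk) = 0.001825/(4π·104) = 1.397×10^-6 K/W
  R_aerogel blanket = (1/3.32 − 1/3.58)/(4πk) = 0.02188/(4π·0.0163) = 0.1068 K/W
  R_cork board = (1/3.58 − 1/3.87)/(4πk) = 0.02093/(4π·0.0463) = 0.03598 K/W
ΣR = 1.397×10^-6 + 0.1068 + 0.03598 = 0.1428 K/W
Q = ΔT/ΣR = (-151 °C − 18.3 °C)/0.1428 = -1190 W
(Negative Q ⇒ heat flows inward; heat gain = 1190 W.)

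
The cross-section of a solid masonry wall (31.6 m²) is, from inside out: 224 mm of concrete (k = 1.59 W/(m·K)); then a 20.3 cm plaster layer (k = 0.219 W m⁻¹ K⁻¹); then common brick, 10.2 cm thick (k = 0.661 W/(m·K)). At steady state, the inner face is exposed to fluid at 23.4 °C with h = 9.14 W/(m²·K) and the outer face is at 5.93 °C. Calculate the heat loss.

Treat each layer as a resistance in series:
  R_conv,in = 1/(hA) = 1/(9.14·31.6) = 0.003462 K/W
  R_concrete = L/(kA) = 0.224/(1.59·31.6) = 0.004458 K/W
  R_plaster = L/(kA) = 0.203/(0.219·31.6) = 0.02933 K/W
  R_common brick = L/(kA) = 0.102/(0.661·31.6) = 0.004883 K/W
ΣR = 0.003462 + 0.004458 + 0.02933 + 0.004883 = 0.04213 K/W
Q = ΔT/ΣR = (23.4 °C − 5.93 °C)/0.04213 = 415 W

Q = 415 W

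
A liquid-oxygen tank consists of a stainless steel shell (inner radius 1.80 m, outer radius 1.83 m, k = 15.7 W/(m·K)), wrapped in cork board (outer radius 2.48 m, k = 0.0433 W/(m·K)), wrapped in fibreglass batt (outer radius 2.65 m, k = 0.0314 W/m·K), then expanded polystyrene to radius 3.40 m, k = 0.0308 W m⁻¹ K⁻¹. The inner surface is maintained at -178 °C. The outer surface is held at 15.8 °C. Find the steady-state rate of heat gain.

Q = 356 W

Treat each layer as a resistance in series:
  R_stainless steel = (1/1.80 − 1/1.83)/(4πk) = 0.009107/(4π·15.7) = 4.616×10^-5 K/W
  R_cork board = (1/1.83 − 1/2.48)/(4πk) = 0.1432/(4π·0.0433) = 0.2632 K/W
  R_fibreglass batt = (1/2.48 − 1/2.65)/(4πk) = 0.02587/(4π·0.0314) = 0.06556 K/W
  R_expanded polystyrene = (1/2.65 − 1/3.40)/(4πk) = 0.08324/(4π·0.0308) = 0.2151 K/W
ΣR = 4.616×10^-5 + 0.2632 + 0.06556 + 0.2151 = 0.5439 K/W
Q = ΔT/ΣR = (-178 °C − 15.8 °C)/0.5439 = -356 W
(Negative Q ⇒ heat flows inward; heat gain = 356 W.)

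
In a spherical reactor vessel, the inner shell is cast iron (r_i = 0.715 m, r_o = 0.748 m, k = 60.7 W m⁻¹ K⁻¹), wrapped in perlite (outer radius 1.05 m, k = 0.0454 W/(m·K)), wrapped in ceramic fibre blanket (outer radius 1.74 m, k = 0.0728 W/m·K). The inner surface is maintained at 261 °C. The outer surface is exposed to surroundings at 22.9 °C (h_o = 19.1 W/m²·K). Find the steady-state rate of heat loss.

Q = 219 W

Series thermal resistances, inner to outer:
  R_cast iron = (1/0.715 − 1/0.748)/(4πk) = 0.06170/(4π·60.7) = 8.089×10^-5 K/W
  R_perlite = (1/0.748 − 1/1.05)/(4πk) = 0.3845/(4π·0.0454) = 0.6740 K/W
  R_ceramic fibre blanket = (1/1.05 − 1/1.74)/(4πk) = 0.3777/(4π·0.0728) = 0.4128 K/W
  R_conv,out = 1/(4πr²h) = 1/(4π·1.74²·19.1) = 0.001376 K/W
ΣR = 8.089×10^-5 + 0.6740 + 0.4128 + 0.001376 = 1.088 K/W
Q = ΔT/ΣR = (261 °C − 22.9 °C)/1.088 = 219 W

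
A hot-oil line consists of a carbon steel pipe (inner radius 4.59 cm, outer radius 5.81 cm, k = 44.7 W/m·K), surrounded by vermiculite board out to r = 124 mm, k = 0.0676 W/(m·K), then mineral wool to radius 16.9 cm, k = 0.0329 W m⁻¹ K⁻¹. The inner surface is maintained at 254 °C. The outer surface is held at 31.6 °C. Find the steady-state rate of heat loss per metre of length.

Resistance network (inner→outer):
  R'_carbon steel = ln(0.0581/0.0459)/(2πk) = 0.2357/(2π·44.7) = 8.392×10^-4 m·K/W
  R'_vermiculite board = ln(0.124/0.0581)/(2πk) = 0.7581/(2π·0.0676) = 1.785 m·K/W
  R'_mineral wool = ln(0.169/0.124)/(2πk) = 0.3096/(2π·0.0329) = 1.498 m·K/W
ΣR = 8.392×10^-4 + 1.785 + 1.498 = 3.284 m·K/W
Q' = ΔT/ΣR = (254 °C − 31.6 °C)/3.284 = 67.7 W/m

Q' = 67.7 W/m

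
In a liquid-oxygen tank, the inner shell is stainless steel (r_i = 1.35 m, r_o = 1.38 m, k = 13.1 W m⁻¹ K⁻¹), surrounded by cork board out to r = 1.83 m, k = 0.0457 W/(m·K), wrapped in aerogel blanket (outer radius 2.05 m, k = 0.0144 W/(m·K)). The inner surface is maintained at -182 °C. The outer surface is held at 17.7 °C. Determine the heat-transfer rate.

Series thermal resistances, inner to outer:
  R_stainless steel = (1/1.35 − 1/1.38)/(4πk) = 0.01610/(4π·13.1) = 9.782×10^-5 K/W
  R_cork board = (1/1.38 − 1/1.83)/(4πk) = 0.1782/(4π·0.0457) = 0.3103 K/W
  R_aerogel blanket = (1/1.83 − 1/2.05)/(4πk) = 0.05864/(4π·0.0144) = 0.3241 K/W
ΣR = 9.782×10^-5 + 0.3103 + 0.3241 = 0.6345 K/W
Q = ΔT/ΣR = (-182 °C − 17.7 °C)/0.6345 = -315 W
(Negative Q ⇒ heat flows inward; heat gain = 315 W.)

Q = 315 W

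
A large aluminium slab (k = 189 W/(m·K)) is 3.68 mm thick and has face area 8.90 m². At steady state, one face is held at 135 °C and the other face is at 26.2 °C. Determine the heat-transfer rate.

Q = 49700 kW

Q = kA·ΔT/L = 189 × 8.90 × |135 °C − 26.2 °C| / 0.00368 = 4.97×10^7 W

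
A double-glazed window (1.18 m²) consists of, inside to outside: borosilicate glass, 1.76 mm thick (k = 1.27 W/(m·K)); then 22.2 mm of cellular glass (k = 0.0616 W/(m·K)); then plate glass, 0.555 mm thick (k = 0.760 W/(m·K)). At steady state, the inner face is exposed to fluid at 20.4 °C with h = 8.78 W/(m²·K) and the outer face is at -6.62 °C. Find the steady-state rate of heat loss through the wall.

Q = 66.9 W

Treat each layer as a resistance in series:
  R_conv,in = 1/(hA) = 1/(8.78·1.18) = 0.09652 K/W
  R_borosilicate glass = L/(kA) = 0.00176/(1.27·1.18) = 0.001174 K/W
  R_cellular glass = L/(kA) = 0.0222/(0.0616·1.18) = 0.3054 K/W
  R_plate glass = L/(kA) = 5.55×10^-4/(0.760·1.18) = 6.189×10^-4 K/W
ΣR = 0.09652 + 0.001174 + 0.3054 + 6.189×10^-4 = 0.4037 K/W
Q = ΔT/ΣR = (20.4 °C − -6.62 °C)/0.4037 = 66.9 W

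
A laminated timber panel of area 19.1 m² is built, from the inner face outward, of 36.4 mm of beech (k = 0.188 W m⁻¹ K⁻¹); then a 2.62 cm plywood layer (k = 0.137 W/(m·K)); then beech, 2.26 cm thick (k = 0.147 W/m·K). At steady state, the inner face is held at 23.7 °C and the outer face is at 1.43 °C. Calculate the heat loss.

Resistance network (inner→outer):
  R_beech = L/(kA) = 0.0364/(0.188·19.1) = 0.01014 K/W
  R_plywood = L/(kA) = 0.0262/(0.137·19.1) = 0.01001 K/W
  R_beech = L/(kA) = 0.0226/(0.147·19.1) = 0.008049 K/W
ΣR = 0.01014 + 0.01001 + 0.008049 = 0.02820 K/W
Q = ΔT/ΣR = (23.7 °C − 1.43 °C)/0.02820 = 790 W

Q = 790 W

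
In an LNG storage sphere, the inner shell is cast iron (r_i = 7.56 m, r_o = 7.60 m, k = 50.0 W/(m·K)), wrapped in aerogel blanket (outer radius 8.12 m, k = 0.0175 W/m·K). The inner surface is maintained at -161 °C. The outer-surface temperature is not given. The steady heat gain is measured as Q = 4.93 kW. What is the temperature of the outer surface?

T_out = 27.9 °C

Series resistances:
  R_cast iron = (1/7.56 − 1/7.60)/(4πk) = 6.962×10^-4/(4π·50.0) = 1.108×10^-6 K/W
  R_aerogel blanket = (1/7.60 − 1/8.12)/(4πk) = 0.008426/(4π·0.0175) = 0.03832 K/W
ΣR = 0.03832 K/W
ΔT = Q·ΣR = 4930 × 0.03832 = 188.9 K
Heat flows inward, so T_out = T_in + ΔT = -161 + 188.9 = 27.9 °C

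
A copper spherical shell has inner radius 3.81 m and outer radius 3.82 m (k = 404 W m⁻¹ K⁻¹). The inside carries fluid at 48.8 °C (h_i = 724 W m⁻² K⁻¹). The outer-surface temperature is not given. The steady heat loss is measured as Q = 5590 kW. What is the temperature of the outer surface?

T_out = 5.72 °C

Sum the resistances:
  R_conv,in = 1/(4πr²h) = 1/(4π·3.81²·724) = 7.572×10^-6 K/W
  R_copper = (1/3.81 − 1/3.82)/(4πk) = 6.871×10^-4/(4π·404) = 1.353×10^-7 K/W
ΣR = 7.707×10^-6 K/W
ΔT = Q·ΣR = 5.59×10^6 × 7.707×10^-6 = 43.08 K
Heat flows outward, so T_out = T_in − ΔT = 48.8 − 43.08 = 5.72 °C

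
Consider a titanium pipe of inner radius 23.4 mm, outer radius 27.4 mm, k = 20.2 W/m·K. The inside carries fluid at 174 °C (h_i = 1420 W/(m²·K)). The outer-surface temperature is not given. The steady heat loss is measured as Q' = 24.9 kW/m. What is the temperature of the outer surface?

T_out = 23.8 °C

Series resistances:
  R'_conv,in = 1/(2πr h) = 1/(2π·0.0234·1420) = 0.004790 m·K/W
  R'_titanium = ln(0.0274/0.0234)/(2πk) = 0.1578/(2π·20.2) = 0.001243 m·K/W
ΣR = 0.006033 m·K/W
ΔT = Q'·ΣR = 24900 × 0.006033 = 150.2 K
Heat flows outward, so T_out = T_in − ΔT = 174 − 150.2 = 23.8 °C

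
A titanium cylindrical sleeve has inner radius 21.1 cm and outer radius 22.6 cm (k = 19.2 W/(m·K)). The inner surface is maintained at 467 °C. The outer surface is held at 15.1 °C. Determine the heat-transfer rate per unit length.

Q' = 794 kW/m

Q' = 2πk·ΔT/ln(r₂/r₁) = 2π × 19.2 × 451.9 / ln(0.226/0.211) = 7.94×10^5 W/m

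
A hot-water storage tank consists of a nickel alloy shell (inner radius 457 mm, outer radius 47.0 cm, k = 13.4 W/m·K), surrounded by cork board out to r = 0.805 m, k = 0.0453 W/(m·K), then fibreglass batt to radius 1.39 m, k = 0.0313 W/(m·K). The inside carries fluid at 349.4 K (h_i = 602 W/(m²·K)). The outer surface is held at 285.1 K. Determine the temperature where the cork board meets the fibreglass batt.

Treat each layer as a resistance in series:
  R_conv,in = 1/(4πr²h) = 1/(4π·0.457²·602) = 6.329×10^-4 K/W
  R_nickel alloy = (1/0.457 − 1/0.470)/(4πk) = 0.06052/(4π·13.4) = 3.594×10^-4 K/W
  R_cork board = (1/0.470 − 1/0.805)/(4πk) = 0.8854/(4π·0.0453) = 1.555 K/W
  R_fibreglass batt = (1/0.805 − 1/1.39)/(4πk) = 0.5228/(4π·0.0313) = 1.329 K/W
ΣR = 6.329×10^-4 + 3.594×10^-4 + 1.555 + 1.329 = 2.885 K/W
Q = ΔT/ΣR = (349.4 K − 285.1 K)/2.885 = 22.29 W
From the inner boundary to the cork board/fibreglass batt interface, ΣR_partial = 1.556 K/W.
T_interface = T_in − Q·ΣR_partial = 349.4 K − (22.29)(1.556) = 314.7 K

T = 314.7 K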